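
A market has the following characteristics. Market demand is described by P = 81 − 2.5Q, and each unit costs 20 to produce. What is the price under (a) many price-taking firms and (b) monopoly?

Perfect competition: P = MC = 20, so 81 − 2.5Q = 20 and Q = 24.4.
The monopolist equates marginal revenue to marginal cost: 81 − 5Q = 20, so Q = 12.2. From demand, P = 50.5.

Competition: P = 20; Monopoly: P = 50.5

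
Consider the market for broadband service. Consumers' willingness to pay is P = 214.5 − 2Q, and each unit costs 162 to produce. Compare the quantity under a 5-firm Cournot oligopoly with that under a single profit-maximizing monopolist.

With 5 symmetric Cournot firms, each firm's FOC gives 214.5 − 12q = 162, so q = 4.375, Q = 5·4.375 = 21.875, and P = 170.75.
The monopolist equates marginal revenue to marginal cost: 214.5 − 4Q = 162, so Q = 13.125. From demand, P = 188.25.

Cournot: Q = 21.875; Monopoly: Q = 13.125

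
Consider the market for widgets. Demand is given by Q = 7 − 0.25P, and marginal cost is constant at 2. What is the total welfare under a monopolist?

Inverting demand: P = 28 − 4Q.
The monopolist equates marginal revenue to marginal cost: 28 − 8Q = 2, so Q = 3.25. From demand, P = 15.
CS = ½·(28 − 15)·3.25 = 21.125; PS = (15 − 2)·3.25 = 42.25; TS = 63.375.

TS = 63.375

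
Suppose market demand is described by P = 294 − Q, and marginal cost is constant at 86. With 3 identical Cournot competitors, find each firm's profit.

In a 3-firm Cournot equilibrium, symmetry and the first-order condition give q = (294 − 86)/(4) = 52. So Q = 156 and P = 138.
Each firm's profit = (138 − 86)·52 = 2704.

π_i = 2704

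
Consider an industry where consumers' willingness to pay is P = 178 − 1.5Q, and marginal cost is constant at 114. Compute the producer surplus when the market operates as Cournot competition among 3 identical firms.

PS = 512

With 3 symmetric Cournot firms, each firm's FOC gives 178 − 6q = 114, so q = 32/3, Q = 3·32/3 = 32, and P = 130.
PS = (130 − 114)·32 = 512.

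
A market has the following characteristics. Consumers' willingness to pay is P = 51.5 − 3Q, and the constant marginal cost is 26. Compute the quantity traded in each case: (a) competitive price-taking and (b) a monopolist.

Competition: Q = 8.5; Monopoly: Q = 4.25

Under competition P = MC = 26, so Q = (51.5 − 26)/3 = 8.5.
Monopoly sets MR = MC: 51.5 − 6Q = 26 ⇒ Q = 4.25, P = 51.5 − 3·4.25 = 38.75.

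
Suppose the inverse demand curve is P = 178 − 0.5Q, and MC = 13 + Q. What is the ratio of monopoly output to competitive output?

The monopolist equates marginal revenue to marginal cost: 178 − Q = 13 + Q, so Q = 82.5. From demand, P = 136.75.
Competitive equilibrium sets price equal to marginal cost: 178 − 0.5Q = 13 + Q, so Q = 110 and P = 123.
Ratio Q_m/Q_c = 82.5/110 = 0.75.

Q_m/Q_c = 0.75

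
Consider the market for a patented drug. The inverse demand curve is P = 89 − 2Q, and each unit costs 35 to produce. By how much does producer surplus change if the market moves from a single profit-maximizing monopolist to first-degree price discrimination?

A monopolist chooses Q where MR = MC. MR = 89 − 4Q; setting this equal to 35 gives Q = 13.5 and P = 62.
PS = (62 − 35)·13.5 = 364.5.
A perfectly discriminating monopolist sells every unit with P(Q) ≥ MC(Q), so output equals the competitive quantity Q = 27. Each buyer pays their reservation price, so CS = 0 and the firm captures all surplus.
PS = ½·(89 − 35)·27 = 729.
Change in producer surplus: 729 − 364.5 = 364.5.

Producer surplus rises by 364.5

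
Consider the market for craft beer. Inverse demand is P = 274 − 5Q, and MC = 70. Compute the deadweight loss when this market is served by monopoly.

DWL = 1040.4

Perfect competition: P = MC = 70, so 274 − 5Q = 70 and Q = 40.8.
Monopoly sets MR = MC: 274 − 10Q = 70 ⇒ Q = 20.4, P = 274 − 5·20.4 = 172.
DWL is the triangle between Q = 20.4 and Q = 40.8: ½·(40.8 − 20.4)·(172 − 70) = 1040.4.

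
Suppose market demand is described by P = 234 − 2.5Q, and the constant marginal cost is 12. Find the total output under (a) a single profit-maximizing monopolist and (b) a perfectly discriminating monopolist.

A monopolist chooses Q where MR = MC. MR = 234 − 5Q; setting this equal to 12 gives Q = 44.4 and P = 123.
A perfectly discriminating monopolist sells every unit with P(Q) ≥ MC(Q), so output equals the competitive quantity Q = 88.8. Each buyer pays their reservation price, so CS = 0 and the firm captures all surplus.

Monopoly: Q = 44.4; Perfect PD: Q = 88.8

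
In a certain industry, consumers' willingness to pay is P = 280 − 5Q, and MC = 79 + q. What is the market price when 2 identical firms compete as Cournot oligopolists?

Cournot with 2 identical firms: the symmetric best-response condition is 280 − 15q = 79 + q. Each firm produces q = 201/16, total output Q = 25.125, price P = 154.375.

P = 154.375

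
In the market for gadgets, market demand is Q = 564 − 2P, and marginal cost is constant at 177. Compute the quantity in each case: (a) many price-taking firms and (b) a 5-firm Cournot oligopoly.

Inverting demand: P = 282 − 0.5Q.
Perfect competition: P = MC = 177, so 282 − 0.5Q = 177 and Q = 210.
With 5 symmetric Cournot firms, each firm's FOC gives 282 − 3q = 177, so q = 35, Q = 5·35 = 175, and P = 194.5.

Competition: Q = 210; Cournot: Q = 175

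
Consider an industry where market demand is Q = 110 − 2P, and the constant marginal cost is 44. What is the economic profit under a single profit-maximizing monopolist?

Inverting demand: P = 55 − 0.5Q.
A monopolist chooses Q where MR = MC. MR = 55 − Q; setting this equal to 44 gives Q = 11 and P = 49.5.
Profit = (49.5 − 44)·11 = 60.5.

Profit = 60.5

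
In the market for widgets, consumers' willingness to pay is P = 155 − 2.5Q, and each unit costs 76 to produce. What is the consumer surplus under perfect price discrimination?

A perfectly discriminating monopolist sells every unit with P(Q) ≥ MC(Q), so output equals the competitive quantity Q = 31.6. Each buyer pays their reservation price, so CS = 0 and the firm captures all surplus.
CS = 0.

CS = 0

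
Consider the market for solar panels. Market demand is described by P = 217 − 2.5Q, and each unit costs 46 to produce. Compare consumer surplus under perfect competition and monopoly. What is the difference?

Consumer surplus falls by 4386.15

Competitive firms price at marginal cost: P = 46, giving Q = 68.4.
CS = ½·(217 − 46)·68.4 = 5848.2.
A monopolist chooses Q where MR = MC. MR = 217 − 5Q; setting this equal to 46 gives Q = 34.2 and P = 131.5.
CS = ½·(217 − 131.5)·34.2 = 1462.05.
Change in consumer surplus: 1462.05 − 5848.2 = −4386.15.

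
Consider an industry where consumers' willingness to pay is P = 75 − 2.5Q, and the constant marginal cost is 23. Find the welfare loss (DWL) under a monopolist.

Under competition P = MC = 23, so Q = (75 − 23)/2.5 = 20.8.
A monopolist chooses Q where MR = MC. MR = 75 − 5Q; setting this equal to 23 gives Q = 10.4 and P = 49.
DWL is the triangle between Q = 10.4 and Q = 20.8: ½·(20.8 − 10.4)·(49 − 23) = 135.2.

DWL = 135.2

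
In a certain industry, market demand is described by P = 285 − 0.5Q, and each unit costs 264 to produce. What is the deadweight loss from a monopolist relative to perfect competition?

DWL = 110.25

Under competition P = MC = 264, so Q = (285 − 264)/0.5 = 42.
A monopolist chooses Q where MR = MC. MR = 285 − Q; setting this equal to 264 gives Q = 21 and P = 274.5.
DWL is the triangle between Q = 21 and Q = 42: ½·(42 − 21)·(274.5 − 264) = 110.25.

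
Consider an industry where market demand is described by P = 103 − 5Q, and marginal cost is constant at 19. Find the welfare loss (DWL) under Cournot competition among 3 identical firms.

DWL = 44.1

Competitive firms price at marginal cost: P = 19, giving Q = 16.8.
With 3 symmetric Cournot firms, each firm's FOC gives 103 − 20q = 19, so q = 4.2, Q = 3·4.2 = 12.6, and P = 40.
DWL is the triangle between Q = 12.6 and Q = 16.8: ½·(16.8 − 12.6)·(40 − 19) = 44.1.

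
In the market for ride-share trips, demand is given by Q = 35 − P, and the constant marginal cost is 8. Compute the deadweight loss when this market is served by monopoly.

Inverting demand: P = 35 − Q.
Under competition P = MC = 8, so Q = (35 − 8)/1 = 27.
Monopoly sets MR = MC: 35 − 2Q = 8 ⇒ Q = 13.5, P = 35 − 13.5 = 21.5.
DWL is the triangle between Q = 13.5 and Q = 27: ½·(27 − 13.5)·(21.5 − 8) = 91.125.

DWL = 91.125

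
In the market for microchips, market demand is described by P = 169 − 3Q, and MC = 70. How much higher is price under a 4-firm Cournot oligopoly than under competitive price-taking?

P rises by 19.8

Competitive firms price at marginal cost: P = 70, giving Q = 33.
Cournot with 4 identical firms: the symmetric best-response condition is 169 − 15q = 70. Each firm produces q = 6.6, total output Q = 26.4, price P = 89.8.
Change in price: 89.8 − 70 = 19.8.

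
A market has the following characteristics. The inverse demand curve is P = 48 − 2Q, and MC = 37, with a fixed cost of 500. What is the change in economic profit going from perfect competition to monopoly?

π rises by 15.125

Under competition P = MC = 37, so Q = (48 − 37)/2 = 5.5.
Profit = (37 − 37)·5.5 − 500 = −500.
A monopolist chooses Q where MR = MC. MR = 48 − 4Q; setting this equal to 37 gives Q = 2.75 and P = 42.5.
Profit = (42.5 − 37)·2.75 − 500 = −484.875.
Change in economic profit: −484.875 − −500 = 15.125.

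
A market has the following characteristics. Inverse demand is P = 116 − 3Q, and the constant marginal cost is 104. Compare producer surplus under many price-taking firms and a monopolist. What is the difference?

Competitive firms price at marginal cost: P = 104, giving Q = 4.
PS = (104 − 104)·4 = 0.
The monopolist equates marginal revenue to marginal cost: 116 − 6Q = 104, so Q = 2. From demand, P = 110.
PS = (110 − 104)·2 = 12.
Change in producer surplus: 12 − 0 = 12.

PS rises by 12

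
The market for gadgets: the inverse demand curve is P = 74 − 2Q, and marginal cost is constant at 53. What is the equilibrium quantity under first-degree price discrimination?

Q = 10.5

With perfect price discrimination, output is the efficient level Q = 10.5 (where demand meets MC), but every buyer pays their willingness to pay: CS = 0 and PS = total surplus.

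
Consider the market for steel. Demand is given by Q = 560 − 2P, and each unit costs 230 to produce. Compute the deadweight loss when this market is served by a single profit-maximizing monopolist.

DWL = 625

Inverting demand: P = 280 − 0.5Q.
Perfect competition: P = MC = 230, so 280 − 0.5Q = 230 and Q = 100.
A monopolist chooses Q where MR = MC. MR = 280 − Q; setting this equal to 230 gives Q = 50 and P = 255.
DWL is the triangle between Q = 50 and Q = 100: ½·(100 − 50)·(255 − 230) = 625.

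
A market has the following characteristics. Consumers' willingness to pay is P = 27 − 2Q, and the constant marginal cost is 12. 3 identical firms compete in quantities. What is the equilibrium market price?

P = 15.75

With 3 symmetric Cournot firms, each firm's FOC gives 27 − 8q = 12, so q = 1.875, Q = 3·1.875 = 5.625, and P = 15.75.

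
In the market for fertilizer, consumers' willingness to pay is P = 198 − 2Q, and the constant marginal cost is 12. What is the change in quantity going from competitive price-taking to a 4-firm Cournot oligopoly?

Under competition P = MC = 12, so Q = (198 − 12)/2 = 93.
Cournot with 4 identical firms: the symmetric best-response condition is 198 − 10q = 12. Each firm produces q = 18.6, total output Q = 74.4, price P = 49.2.
Change in quantity: 74.4 − 93 = −18.6.

Quantity falls by 18.6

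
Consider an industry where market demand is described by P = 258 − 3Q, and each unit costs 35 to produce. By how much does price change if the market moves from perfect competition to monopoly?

Competitive firms price at marginal cost: P = 35, giving Q = 223/3.
A monopolist chooses Q where MR = MC. MR = 258 − 6Q; setting this equal to 35 gives Q = 223/6 and P = 146.5.
Change in price: 146.5 − 35 = 111.5.

Price rises by 111.5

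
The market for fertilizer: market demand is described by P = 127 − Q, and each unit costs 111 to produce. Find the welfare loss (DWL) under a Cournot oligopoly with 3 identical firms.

DWL = 8

Under competition P = MC = 111, so Q = (127 − 111)/1 = 16.
In a 3-firm Cournot equilibrium, symmetry and the first-order condition give q = (127 − 111)/(4) = 4. So Q = 12 and P = 115.
DWL is the triangle between Q = 12 and Q = 16: ½·(16 − 12)·(115 − 111) = 8.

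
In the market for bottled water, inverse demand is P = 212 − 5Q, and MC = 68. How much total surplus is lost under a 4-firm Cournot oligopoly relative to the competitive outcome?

DWL = 82.944

Perfect competition: P = MC = 68, so 212 − 5Q = 68 and Q = 28.8.
With 4 symmetric Cournot firms, each firm's FOC gives 212 − 25q = 68, so q = 5.76, Q = 4·5.76 = 23.04, and P = 96.8.
DWL is the triangle between Q = 23.04 and Q = 28.8: ½·(28.8 − 23.04)·(96.8 − 68) = 82.944.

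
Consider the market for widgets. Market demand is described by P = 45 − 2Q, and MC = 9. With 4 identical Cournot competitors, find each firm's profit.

With 4 symmetric Cournot firms, each firm's FOC gives 45 − 10q = 9, so q = 3.6, Q = 4·3.6 = 14.4, and P = 16.2.
Each firm's profit = (16.2 − 9)·3.6 = 25.92.

π_i = 25.92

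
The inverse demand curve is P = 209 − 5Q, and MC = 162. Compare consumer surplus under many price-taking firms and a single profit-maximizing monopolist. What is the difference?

Under competition P = MC = 162, so Q = (209 − 162)/5 = 9.4.
CS = ½·(209 − 162)·9.4 = 220.9.
A monopolist chooses Q where MR = MC. MR = 209 − 10Q; setting this equal to 162 gives Q = 4.7 and P = 185.5.
CS = ½·(209 − 185.5)·4.7 = 55.225.
Change in consumer surplus: 55.225 − 220.9 = −165.675.

CS falls by 165.675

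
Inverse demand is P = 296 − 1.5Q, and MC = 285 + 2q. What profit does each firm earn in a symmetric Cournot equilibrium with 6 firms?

π_i = 1.936

Cournot with 6 identical firms: the symmetric best-response condition is 296 − 10.5q = 285 + 2q. Each firm produces q = 0.88, total output Q = 5.28, price P = 288.08.
Each firm's profit = 288.08·0.88 − (285·0.88 + ½·2·0.88²) = 1.936.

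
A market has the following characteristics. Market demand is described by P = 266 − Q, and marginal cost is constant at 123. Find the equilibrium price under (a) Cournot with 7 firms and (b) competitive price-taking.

Cournot: P = 140.875; Competition: P = 123

In a 7-firm Cournot equilibrium, symmetry and the first-order condition give q = (266 − 123)/(8) = 17.875. So Q = 125.125 and P = 140.875.
Competitive firms price at marginal cost: P = 123, giving Q = 143.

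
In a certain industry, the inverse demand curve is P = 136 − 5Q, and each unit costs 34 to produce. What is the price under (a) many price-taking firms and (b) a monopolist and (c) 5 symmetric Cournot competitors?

Competition: P = 34; Monopoly: P = 85; Cournot: P = 51

Under competition P = MC = 34, so Q = (136 − 34)/5 = 20.4.
The monopolist equates marginal revenue to marginal cost: 136 − 10Q = 34, so Q = 10.2. From demand, P = 85.
With 5 symmetric Cournot firms, each firm's FOC gives 136 − 30q = 34, so q = 3.4, Q = 5·3.4 = 17, and P = 51.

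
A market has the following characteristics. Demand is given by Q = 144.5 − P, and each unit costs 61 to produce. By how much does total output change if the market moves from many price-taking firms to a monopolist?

Q falls by 41.75

Inverting demand: P = 144.5 − Q.
Competitive firms price at marginal cost: P = 61, giving Q = 83.5.
Monopoly sets MR = MC: 144.5 − 2Q = 61 ⇒ Q = 41.75, P = 144.5 − 41.75 = 102.75.
Change in total output: 41.75 − 83.5 = −41.75.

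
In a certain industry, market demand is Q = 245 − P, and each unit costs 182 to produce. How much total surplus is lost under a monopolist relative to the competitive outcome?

Inverting demand: P = 245 − Q.
Competitive firms price at marginal cost: P = 182, giving Q = 63.
The monopolist equates marginal revenue to marginal cost: 245 − 2Q = 182, so Q = 31.5. From demand, P = 213.5.
DWL is the triangle between Q = 31.5 and Q = 63: ½·(63 − 31.5)·(213.5 − 182) = 496.125.

DWL = 496.125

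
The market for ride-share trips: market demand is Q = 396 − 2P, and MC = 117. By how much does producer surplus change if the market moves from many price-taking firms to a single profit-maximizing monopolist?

Inverting demand: P = 198 − 0.5Q.
Under competition P = MC = 117, so Q = (198 − 117)/0.5 = 162.
PS = (117 − 117)·162 = 0.
Monopoly sets MR = MC: 198 − Q = 117 ⇒ Q = 81, P = 198 − 0.5·81 = 157.5.
PS = (157.5 − 117)·81 = 3280.5.
Change in producer surplus: 3280.5 − 0 = 3280.5.

PS rises by 3280.5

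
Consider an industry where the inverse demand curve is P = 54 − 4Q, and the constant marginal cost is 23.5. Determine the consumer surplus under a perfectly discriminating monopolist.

With perfect price discrimination, output is the efficient level Q = 7.625 (where demand meets MC), but every buyer pays their willingness to pay: CS = 0 and PS = total surplus.
CS = 0.

CS = 0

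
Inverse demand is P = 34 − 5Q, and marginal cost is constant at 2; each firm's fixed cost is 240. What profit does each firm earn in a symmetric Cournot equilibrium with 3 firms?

With 3 symmetric Cournot firms, each firm's FOC gives 34 − 20q = 2, so q = 1.6, Q = 3·1.6 = 4.8, and P = 10.
Each firm's profit = (10 − 2)·1.6 − 240 = −227.2.

π_i = −227.2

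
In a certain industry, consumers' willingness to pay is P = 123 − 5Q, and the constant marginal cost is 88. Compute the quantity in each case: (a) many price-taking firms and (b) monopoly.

Competition: Q = 7; Monopoly: Q = 3.5

Under competition P = MC = 88, so Q = (123 − 88)/5 = 7.
Monopoly sets MR = MC: 123 − 10Q = 88 ⇒ Q = 3.5, P = 123 − 5·3.5 = 105.5.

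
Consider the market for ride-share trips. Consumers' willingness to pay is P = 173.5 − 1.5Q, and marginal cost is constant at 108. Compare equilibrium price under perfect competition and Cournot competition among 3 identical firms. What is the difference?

P rises by 16.375

Perfect competition: P = MC = 108, so 173.5 − 1.5Q = 108 and Q = 131/3.
In a 3-firm Cournot equilibrium, symmetry and the first-order condition give q = (173.5 − 108)/(6) = 131/12. So Q = 32.75 and P = 124.375.
Change in equilibrium price: 124.375 − 108 = 16.375.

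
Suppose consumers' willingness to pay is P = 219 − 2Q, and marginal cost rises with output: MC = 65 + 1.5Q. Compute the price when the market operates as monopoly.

P = 163

Monopoly sets MR = MC: 219 − 4Q = 65 + 1.5Q ⇒ Q = 28, P = 219 − 2·28 = 163.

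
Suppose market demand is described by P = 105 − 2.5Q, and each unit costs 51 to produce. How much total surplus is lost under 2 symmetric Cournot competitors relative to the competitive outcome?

DWL = 64.8

Competitive firms price at marginal cost: P = 51, giving Q = 21.6.
With 2 symmetric Cournot firms, each firm's FOC gives 105 − 7.5q = 51, so q = 7.2, Q = 2·7.2 = 14.4, and P = 69.
DWL is the triangle between Q = 14.4 and Q = 21.6: ½·(21.6 − 14.4)·(69 − 51) = 64.8.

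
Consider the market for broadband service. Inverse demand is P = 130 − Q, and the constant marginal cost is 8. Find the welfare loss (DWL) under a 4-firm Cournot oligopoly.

DWL = 297.68

Perfect competition: P = MC = 8, so 130 − Q = 8 and Q = 122.
In a 4-firm Cournot equilibrium, symmetry and the first-order condition give q = (130 − 8)/(5) = 24.4. So Q = 97.6 and P = 32.4.
DWL is the triangle between Q = 97.6 and Q = 122: ½·(122 − 97.6)·(32.4 − 8) = 297.68.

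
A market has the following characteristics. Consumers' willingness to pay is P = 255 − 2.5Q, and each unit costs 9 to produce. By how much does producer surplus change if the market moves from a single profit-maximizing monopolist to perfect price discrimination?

Producer surplus rises by 6051.6

Monopoly sets MR = MC: 255 − 5Q = 9 ⇒ Q = 49.2, P = 255 − 2.5·49.2 = 132.
PS = (132 − 9)·49.2 = 6051.6.
With perfect price discrimination, output is the efficient level Q = 98.4 (where demand meets MC), but every buyer pays their willingness to pay: CS = 0 and PS = total surplus.
PS = ½·(255 − 9)·98.4 = 12103.2.
Change in producer surplus: 12103.2 − 6051.6 = 6051.6.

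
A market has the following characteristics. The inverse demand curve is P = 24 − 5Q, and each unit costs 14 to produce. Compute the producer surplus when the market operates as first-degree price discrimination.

A perfectly discriminating monopolist sells every unit with P(Q) ≥ MC(Q), so output equals the competitive quantity Q = 2. Each buyer pays their reservation price, so CS = 0 and the firm captures all surplus.
PS = ½·(24 − 14)·2 = 10.

PS = 10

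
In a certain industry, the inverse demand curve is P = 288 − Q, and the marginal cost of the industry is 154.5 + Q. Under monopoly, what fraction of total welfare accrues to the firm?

Monopoly sets MR = MC: 288 − 2Q = 154.5 + Q ⇒ Q = 44.5, P = 288 − 44.5 = 243.5.
CS = ½·(288 − 243.5)·44.5 = 990.125.
PS = P·Q − VC(Q) = 243.5·44.5 − (154.5·44.5 + ½·1·44.5²) = 2970.375.
Share captured = PS/TS = 2970.375/3960.5 = 0.75.

PS/TS = 0.75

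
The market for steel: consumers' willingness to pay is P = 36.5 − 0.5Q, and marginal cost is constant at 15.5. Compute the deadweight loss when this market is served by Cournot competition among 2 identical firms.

DWL = 49

Under competition P = MC = 15.5, so Q = (36.5 − 15.5)/0.5 = 42.
In a 2-firm Cournot equilibrium, symmetry and the first-order condition give q = (36.5 − 15.5)/(1.5) = 14. So Q = 28 and P = 22.5.
DWL is the triangle between Q = 28 and Q = 42: ½·(42 − 28)·(22.5 − 15.5) = 49.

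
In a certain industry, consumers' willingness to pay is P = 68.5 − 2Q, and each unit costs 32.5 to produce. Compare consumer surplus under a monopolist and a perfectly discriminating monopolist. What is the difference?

CS falls by 81

Monopoly sets MR = MC: 68.5 − 4Q = 32.5 ⇒ Q = 9, P = 68.5 − 2·9 = 50.5.
CS = ½·(68.5 − 50.5)·9 = 81.
With perfect price discrimination, output is the efficient level Q = 18 (where demand meets MC), but every buyer pays their willingness to pay: CS = 0 and PS = total surplus.
CS = 0.
Change in consumer surplus: 0 − 81 = −81.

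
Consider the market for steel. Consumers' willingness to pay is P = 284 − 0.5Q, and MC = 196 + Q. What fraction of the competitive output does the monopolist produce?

Q_m/Q_c = 0.75

The monopolist equates marginal revenue to marginal cost: 284 − Q = 196 + Q, so Q = 44. From demand, P = 262.
Competitive equilibrium sets price equal to marginal cost: 284 − 0.5Q = 196 + Q, so Q = 176/3 and P = 764/3.
Ratio Q_m/Q_c = 44/(176/3) = 0.75.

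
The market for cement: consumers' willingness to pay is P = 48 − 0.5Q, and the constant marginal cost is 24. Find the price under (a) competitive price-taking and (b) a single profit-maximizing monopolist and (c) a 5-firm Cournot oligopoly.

Competition: P = 24; Monopoly: P = 36; Cournot: P = 28

Under competition P = MC = 24, so Q = (48 − 24)/0.5 = 48.
A monopolist chooses Q where MR = MC. MR = 48 − Q; setting this equal to 24 gives Q = 24 and P = 36.
In a 5-firm Cournot equilibrium, symmetry and the first-order condition give q = (48 − 24)/(3) = 8. So Q = 40 and P = 28.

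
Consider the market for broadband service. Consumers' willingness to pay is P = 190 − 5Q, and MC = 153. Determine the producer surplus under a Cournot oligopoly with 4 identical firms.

Cournot with 4 identical firms: the symmetric best-response condition is 190 − 25q = 153. Each firm produces q = 1.48, total output Q = 5.92, price P = 160.4.
PS = (160.4 − 153)·5.92 = 43.808.

PS = 43.808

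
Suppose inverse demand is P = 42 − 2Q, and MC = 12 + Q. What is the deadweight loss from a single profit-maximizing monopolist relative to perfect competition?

DWL = 24

Under competition P = MC: 42 − 2Q = 12 + Q ⇒ Q = 10, P = 22.
Monopoly sets MR = MC: 42 − 4Q = 12 + Q ⇒ Q = 6, P = 42 − 2·6 = 30.
CS = ½·(42 − 22)·10 = 100; PS = (22·10 − 12·10 − ½·1·10²) = 50; TS = 150.
CS = ½·(42 − 30)·6 = 36; PS = (30·6 − 12·6 − ½·1·6²) = 90; TS = 126.
DWL = 150 − 126 = 24.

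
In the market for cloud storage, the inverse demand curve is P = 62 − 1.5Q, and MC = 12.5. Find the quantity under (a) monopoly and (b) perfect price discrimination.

Monopoly: Q = 16.5; Perfect PD: Q = 33

The monopolist equates marginal revenue to marginal cost: 62 − 3Q = 12.5, so Q = 16.5. From demand, P = 37.25.
A perfectly discriminating monopolist sells every unit with P(Q) ≥ MC(Q), so output equals the competitive quantity Q = 33. Each buyer pays their reservation price, so CS = 0 and the firm captures all surplus.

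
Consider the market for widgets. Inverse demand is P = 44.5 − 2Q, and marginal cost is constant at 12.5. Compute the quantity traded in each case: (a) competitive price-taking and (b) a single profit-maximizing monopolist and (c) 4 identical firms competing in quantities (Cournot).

Perfect competition: P = MC = 12.5, so 44.5 − 2Q = 12.5 and Q = 16.
The monopolist equates marginal revenue to marginal cost: 44.5 − 4Q = 12.5, so Q = 8. From demand, P = 28.5.
Cournot with 4 identical firms: the symmetric best-response condition is 44.5 − 10q = 12.5. Each firm produces q = 3.2, total output Q = 12.8, price P = 18.9.

Competition: Q = 16; Monopoly: Q = 8; Cournot: Q = 12.8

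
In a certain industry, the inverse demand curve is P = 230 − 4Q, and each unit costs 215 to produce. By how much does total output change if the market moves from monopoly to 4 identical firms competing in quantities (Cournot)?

Total output rises by 1.125

Monopoly sets MR = MC: 230 − 8Q = 215 ⇒ Q = 1.875, P = 230 − 4·1.875 = 222.5.
Cournot with 4 identical firms: the symmetric best-response condition is 230 − 20q = 215. Each firm produces q = 0.75, total output Q = 3, price P = 218.
Change in total output: 3 − 1.875 = 1.125.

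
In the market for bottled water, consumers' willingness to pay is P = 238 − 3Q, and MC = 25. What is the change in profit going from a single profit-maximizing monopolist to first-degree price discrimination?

Profit rises by 3780.75

Monopoly sets MR = MC: 238 − 6Q = 25 ⇒ Q = 35.5, P = 238 − 3·35.5 = 131.5.
Profit = (131.5 − 25)·35.5 = 3780.75.
A perfectly discriminating monopolist sells every unit with P(Q) ≥ MC(Q), so output equals the competitive quantity Q = 71. Each buyer pays their reservation price, so CS = 0 and the firm captures all surplus.
PS equals the full surplus area, 7561.5. Profit = 7561.5 = 7561.5.
Change in profit: 7561.5 − 3780.75 = 3780.75.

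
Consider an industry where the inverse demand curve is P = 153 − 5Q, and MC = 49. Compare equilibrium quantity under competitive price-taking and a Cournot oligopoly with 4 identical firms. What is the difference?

Perfect competition: P = MC = 49, so 153 − 5Q = 49 and Q = 20.8.
In a 4-firm Cournot equilibrium, symmetry and the first-order condition give q = (153 − 49)/(25) = 4.16. So Q = 16.64 and P = 69.8.
Change in equilibrium quantity: 16.64 − 20.8 = −4.16.

Equilibrium quantity falls by 4.16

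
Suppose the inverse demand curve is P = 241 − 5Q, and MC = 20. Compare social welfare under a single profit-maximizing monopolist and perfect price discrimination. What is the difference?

A monopolist chooses Q where MR = MC. MR = 241 − 10Q; setting this equal to 20 gives Q = 22.1 and P = 130.5.
CS = ½·(241 − 130.5)·22.1 = 1221.025; PS = (130.5 − 20)·22.1 = 2442.05; TS = 3663.075.
With perfect price discrimination, output is the efficient level Q = 44.2 (where demand meets MC), but every buyer pays their willingness to pay: CS = 0 and PS = total surplus.
TS = 4884.1 (equal to competitive TS).
Change in social welfare: 4884.1 − 3663.075 = 1221.025.

TS rises by 1221.025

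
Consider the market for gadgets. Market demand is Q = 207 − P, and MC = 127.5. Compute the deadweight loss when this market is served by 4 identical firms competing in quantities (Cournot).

Inverting demand: P = 207 − Q.
Competitive firms price at marginal cost: P = 127.5, giving Q = 79.5.
Cournot with 4 identical firms: the symmetric best-response condition is 207 − 5q = 127.5. Each firm produces q = 15.9, total output Q = 63.6, price P = 143.4.
DWL is the triangle between Q = 63.6 and Q = 79.5: ½·(79.5 − 63.6)·(143.4 − 127.5) = 126.405.

DWL = 126.405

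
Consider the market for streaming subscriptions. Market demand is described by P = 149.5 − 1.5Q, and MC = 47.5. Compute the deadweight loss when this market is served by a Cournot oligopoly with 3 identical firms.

Perfect competition: P = MC = 47.5, so 149.5 − 1.5Q = 47.5 and Q = 68.
Cournot with 3 identical firms: the symmetric best-response condition is 149.5 − 6q = 47.5. Each firm produces q = 17, total output Q = 51, price P = 73.
DWL is the triangle between Q = 51 and Q = 68: ½·(68 − 51)·(73 − 47.5) = 216.75.

DWL = 216.75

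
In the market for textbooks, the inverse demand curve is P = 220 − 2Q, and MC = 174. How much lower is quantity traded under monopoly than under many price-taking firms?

Competitive firms price at marginal cost: P = 174, giving Q = 23.
The monopolist equates marginal revenue to marginal cost: 220 − 4Q = 174, so Q = 11.5. From demand, P = 197.
Change in quantity traded: 11.5 − 23 = −11.5.

Q falls by 11.5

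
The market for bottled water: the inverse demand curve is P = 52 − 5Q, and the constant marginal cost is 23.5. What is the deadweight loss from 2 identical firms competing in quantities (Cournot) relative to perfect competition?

DWL = 9.025

Competitive firms price at marginal cost: P = 23.5, giving Q = 5.7.
In a 2-firm Cournot equilibrium, symmetry and the first-order condition give q = (52 − 23.5)/(15) = 1.9. So Q = 3.8 and P = 33.
DWL is the triangle between Q = 3.8 and Q = 5.7: ½·(5.7 − 3.8)·(33 − 23.5) = 9.025.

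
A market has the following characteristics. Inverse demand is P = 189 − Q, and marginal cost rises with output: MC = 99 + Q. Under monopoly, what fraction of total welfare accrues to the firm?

Monopoly sets MR = MC: 189 − 2Q = 99 + Q ⇒ Q = 30, P = 189 − 30 = 159.
CS = ½·(189 − 159)·30 = 450.
PS = P·Q − VC(Q) = 159·30 − (99·30 + ½·1·30²) = 1350.
Share captured = PS/TS = 1350/1800 = 0.75.

PS/TS = 0.75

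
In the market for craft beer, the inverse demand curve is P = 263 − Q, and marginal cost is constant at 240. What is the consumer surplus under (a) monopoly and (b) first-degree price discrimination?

Monopoly: CS = 66.125; Perfect PD: CS = 0

A monopolist chooses Q where MR = MC. MR = 263 − 2Q; setting this equal to 240 gives Q = 11.5 and P = 251.5.
CS = ½·(263 − 251.5)·11.5 = 66.125.
With perfect price discrimination, output is the efficient level Q = 23 (where demand meets MC), but every buyer pays their willingness to pay: CS = 0 and PS = total surplus.
CS = 0.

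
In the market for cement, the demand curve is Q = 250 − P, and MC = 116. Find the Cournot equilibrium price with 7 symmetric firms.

Inverting demand: P = 250 − Q.
In a 7-firm Cournot equilibrium, symmetry and the first-order condition give q = (250 − 116)/(8) = 16.75. So Q = 117.25 and P = 132.75.

P = 132.75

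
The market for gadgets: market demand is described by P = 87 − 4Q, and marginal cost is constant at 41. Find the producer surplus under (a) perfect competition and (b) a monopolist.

Competition: PS = 0; Monopoly: PS = 132.25

Under competition P = MC = 41, so Q = (87 − 41)/4 = 11.5.
PS = (41 − 41)·11.5 = 0.
The monopolist equates marginal revenue to marginal cost: 87 − 8Q = 41, so Q = 5.75. From demand, P = 64.
PS = (64 − 41)·5.75 = 132.25.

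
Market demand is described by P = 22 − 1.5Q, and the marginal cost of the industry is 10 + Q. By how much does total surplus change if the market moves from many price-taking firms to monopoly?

Total surplus falls by 4.05

Under competition P = MC: 22 − 1.5Q = 10 + Q ⇒ Q = 4.8, P = 14.8.
CS = ½·(22 − 14.8)·4.8 = 17.28; PS = (14.8·4.8 − 10·4.8 − ½·1·4.8²) = 11.52; TS = 28.8.
The monopolist equates marginal revenue to marginal cost: 22 − 3Q = 10 + Q, so Q = 3. From demand, P = 17.5.
CS = ½·(22 − 17.5)·3 = 6.75; PS = (17.5·3 − 10·3 − ½·1·3²) = 18; TS = 24.75.
Change in total surplus: 24.75 − 28.8 = −4.05.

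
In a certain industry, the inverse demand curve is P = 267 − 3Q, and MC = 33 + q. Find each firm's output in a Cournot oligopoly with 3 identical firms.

In a 3-firm Cournot equilibrium, symmetry and the first-order condition give q = (267 − 33)/(13) = 18. So Q = 54 and P = 105.

q_i = 18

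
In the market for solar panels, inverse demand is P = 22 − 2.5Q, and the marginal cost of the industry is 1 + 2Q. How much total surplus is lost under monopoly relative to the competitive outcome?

Competitive equilibrium sets price equal to marginal cost: 22 − 2.5Q = 1 + 2Q, so Q = 14/3 and P = 31/3.
The monopolist equates marginal revenue to marginal cost: 22 − 5Q = 1 + 2Q, so Q = 3. From demand, P = 14.5.
CS = ½·(22 − 31/3)·14/3 = 245/9; PS = (31/3·14/3 − 1·14/3 − ½·2·(14/3)²) = 196/9; TS = 49.
CS = ½·(22 − 14.5)·3 = 11.25; PS = (14.5·3 − 1·3 − ½·2·3²) = 31.5; TS = 42.75.
DWL = 49 − 42.75 = 6.25.

DWL = 6.25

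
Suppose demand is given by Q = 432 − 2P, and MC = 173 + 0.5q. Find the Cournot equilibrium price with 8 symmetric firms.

Inverting demand: P = 216 − 0.5Q.
In a 8-firm Cournot equilibrium, symmetry and the first-order condition give q = (216 − 173)/(5) = 8.6. So Q = 68.8 and P = 181.6.

P = 181.6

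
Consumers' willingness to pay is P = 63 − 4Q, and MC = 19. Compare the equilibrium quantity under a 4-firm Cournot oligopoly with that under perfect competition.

Cournot: Q = 8.8; Competition: Q = 11

Cournot with 4 identical firms: the symmetric best-response condition is 63 − 20q = 19. Each firm produces q = 2.2, total output Q = 8.8, price P = 27.8.
Perfect competition: P = MC = 19, so 63 − 4Q = 19 and Q = 11.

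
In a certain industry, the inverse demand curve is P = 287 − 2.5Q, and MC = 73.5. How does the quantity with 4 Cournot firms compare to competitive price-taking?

In a 4-firm Cournot equilibrium, symmetry and the first-order condition give q = (287 − 73.5)/(12.5) = 17.08. So Q = 68.32 and P = 116.2.
Under competition P = MC = 73.5, so Q = (287 − 73.5)/2.5 = 85.4.

Cournot: Q = 68.32; Competition: Q = 85.4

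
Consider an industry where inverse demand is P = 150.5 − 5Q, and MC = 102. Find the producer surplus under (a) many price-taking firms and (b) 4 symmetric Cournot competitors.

Under competition P = MC = 102, so Q = (150.5 − 102)/5 = 9.7.
PS = (102 − 102)·9.7 = 0.
With 4 symmetric Cournot firms, each firm's FOC gives 150.5 − 25q = 102, so q = 1.94, Q = 4·1.94 = 7.76, and P = 111.7.
PS = (111.7 − 102)·7.76 = 75.272.

Competition: PS = 0; Cournot: PS = 75.272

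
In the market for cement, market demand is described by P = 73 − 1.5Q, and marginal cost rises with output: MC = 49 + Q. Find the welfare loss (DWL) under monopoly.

Under competition P = MC: 73 − 1.5Q = 49 + Q ⇒ Q = 9.6, P = 58.6.
Monopoly sets MR = MC: 73 − 3Q = 49 + Q ⇒ Q = 6, P = 73 − 1.5·6 = 64.
CS = ½·(73 − 58.6)·9.6 = 69.12; PS = (58.6·9.6 − 49·9.6 − ½·1·9.6²) = 46.08; TS = 115.2.
CS = ½·(73 − 64)·6 = 27; PS = (64·6 − 49·6 − ½·1·6²) = 72; TS = 99.
DWL = 115.2 − 99 = 16.2.

DWL = 16.2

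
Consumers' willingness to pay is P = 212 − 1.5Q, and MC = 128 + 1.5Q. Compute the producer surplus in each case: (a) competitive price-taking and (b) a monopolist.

Competition: PS = 588; Monopoly: PS = 784

Competitive equilibrium sets price equal to marginal cost: 212 − 1.5Q = 128 + 1.5Q, so Q = 28 and P = 170.
PS = P·Q − VC(Q) = 170·28 − (128·28 + ½·1.5·28²) = 588.
A monopolist chooses Q where MR = MC. MR = 212 − 3Q; setting this equal to 128 + 1.5Q gives Q = 56/3 and P = 184.
PS = P·Q − VC(Q) = 184·56/3 − (128·56/3 + ½·1.5·(56/3)²) = 784.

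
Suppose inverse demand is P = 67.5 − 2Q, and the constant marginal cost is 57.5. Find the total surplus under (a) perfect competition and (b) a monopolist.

Competitive firms price at marginal cost: P = 57.5, giving Q = 5.
CS = ½·(67.5 − 57.5)·5 = 25; PS = (57.5 − 57.5)·5 = 0; TS = 25.
A monopolist chooses Q where MR = MC. MR = 67.5 − 4Q; setting this equal to 57.5 gives Q = 2.5 and P = 62.5.
CS = ½·(67.5 − 62.5)·2.5 = 6.25; PS = (62.5 − 57.5)·2.5 = 12.5; TS = 18.75.

Competition: TS = 25; Monopoly: TS = 18.75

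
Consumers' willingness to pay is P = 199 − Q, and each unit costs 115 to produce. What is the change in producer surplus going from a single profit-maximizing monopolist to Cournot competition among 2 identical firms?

PS falls by 196

Monopoly sets MR = MC: 199 − 2Q = 115 ⇒ Q = 42, P = 199 − 42 = 157.
PS = (157 − 115)·42 = 1764.
In a 2-firm Cournot equilibrium, symmetry and the first-order condition give q = (199 − 115)/(3) = 28. So Q = 56 and P = 143.
PS = (143 − 115)·56 = 1568.
Change in producer surplus: 1568 − 1764 = −196.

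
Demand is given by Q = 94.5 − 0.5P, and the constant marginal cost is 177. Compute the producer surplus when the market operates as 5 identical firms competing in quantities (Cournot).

PS = 10

Inverting demand: P = 189 − 2Q.
With 5 symmetric Cournot firms, each firm's FOC gives 189 − 12q = 177, so q = 1, Q = 5·1 = 5, and P = 179.
PS = (179 − 177)·5 = 10.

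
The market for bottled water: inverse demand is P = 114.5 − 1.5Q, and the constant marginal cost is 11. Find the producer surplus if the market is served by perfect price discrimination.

With perfect price discrimination, output is the efficient level Q = 69 (where demand meets MC), but every buyer pays their willingness to pay: CS = 0 and PS = total surplus.
PS = ½·(114.5 − 11)·69 = 3570.75.

PS = 3570.75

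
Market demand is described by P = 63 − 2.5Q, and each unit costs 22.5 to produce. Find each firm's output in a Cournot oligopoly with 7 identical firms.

Cournot with 7 identical firms: the symmetric best-response condition is 63 − 20q = 22.5. Each firm produces q = 2.025, total output Q = 14.175, price P = 441/16.

q_i = 2.025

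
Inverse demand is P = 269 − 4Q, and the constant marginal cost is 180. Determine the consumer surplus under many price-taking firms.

Competitive firms price at marginal cost: P = 180, giving Q = 22.25.
CS = ½·(269 − 180)·22.25 = 990.125.

CS = 990.125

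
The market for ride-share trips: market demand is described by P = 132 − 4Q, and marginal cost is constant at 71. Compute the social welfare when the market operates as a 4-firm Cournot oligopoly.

TS = 446.52

In a 4-firm Cournot equilibrium, symmetry and the first-order condition give q = (132 − 71)/(20) = 3.05. So Q = 12.2 and P = 83.2.
CS = ½·(132 − 83.2)·12.2 = 297.68; PS = (83.2 − 71)·12.2 = 148.84; TS = 446.52.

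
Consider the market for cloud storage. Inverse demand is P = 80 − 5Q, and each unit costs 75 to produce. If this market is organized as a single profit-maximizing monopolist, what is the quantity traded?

A monopolist chooses Q where MR = MC. MR = 80 − 10Q; setting this equal to 75 gives Q = 0.5 and P = 77.5.

Q = 0.5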